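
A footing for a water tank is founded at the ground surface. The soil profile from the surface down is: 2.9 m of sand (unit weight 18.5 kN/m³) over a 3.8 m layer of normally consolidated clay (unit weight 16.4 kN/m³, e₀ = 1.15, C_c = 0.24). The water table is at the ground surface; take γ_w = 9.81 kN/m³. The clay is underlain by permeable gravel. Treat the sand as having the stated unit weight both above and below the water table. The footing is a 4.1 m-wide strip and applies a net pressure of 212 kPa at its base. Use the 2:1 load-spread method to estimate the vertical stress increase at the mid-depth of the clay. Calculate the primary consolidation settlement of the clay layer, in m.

S_c ≈ 0.235 m

Mid-depth of clay below the ground surface: z = 2.9 + 3.8/2 = 4.8 m.
Total vertical stress at mid-clay: σ_v = 18.5×2.9 + 16.4×1.9 = 84.81 kPa.
Pore pressure: u = 9.81×(4.8 − 0) = 47.088 kPa.
Initial effective stress: σ'_0 = σ_v − u = 84.81 − 47.088 = 37.722 kPa.
Stress increase at mid-clay by the 2:1 spreading method:
Δσ = qB/(B+z) = 212×4.1/(4.1+4.8) = 97.663 kPa
Final effective stress: σ'_f = σ'_0 + Δσ = 37.722 + 97.663 = 135.38 kPa.
Normally consolidated clay, so the full stress increment lies on the virgin compression line:
S_c = C_c·H/(1+e₀)·log₁₀(σ'_f/σ'_0) = 0.24×3.8/(1+1.15)×log₁₀(135.38/37.722)
    = 0.42419 × 0.55496 = 0.2354 m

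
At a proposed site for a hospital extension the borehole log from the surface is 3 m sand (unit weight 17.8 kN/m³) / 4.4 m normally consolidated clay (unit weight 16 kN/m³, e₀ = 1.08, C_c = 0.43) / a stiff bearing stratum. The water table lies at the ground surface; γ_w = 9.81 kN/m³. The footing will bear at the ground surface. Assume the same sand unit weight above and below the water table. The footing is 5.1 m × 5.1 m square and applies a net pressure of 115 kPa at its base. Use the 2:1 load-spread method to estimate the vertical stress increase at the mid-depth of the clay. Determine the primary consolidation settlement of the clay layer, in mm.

S_c ≈ 221 mm

Mid-depth of clay below the ground surface: z = 3 + 4.4/2 = 5.2 m.
Total vertical stress at mid-clay: σ_v = 17.8×3 + 16×2.2 = 88.6 kPa.
Pore pressure: u = 9.81×(5.2 − 0) = 51.012 kPa.
Initial effective stress: σ'_0 = σ_v − u = 88.6 − 51.012 = 37.588 kPa.
Stress increase at mid-clay by the 2:1 spreading method:
Δσ = qBL/((B+z)(L+z)) = 115×5.1×5.1/((5.1+5.2)(5.1+5.2)) = 28.194 kPa
Final effective stress: σ'_f = σ'_0 + Δσ = 37.588 + 28.194 = 65.782 kPa.
Normally consolidated clay, so the full stress increment lies on the virgin compression line:
S_c = C_c·H/(1+e₀)·log₁₀(σ'_f/σ'_0) = 0.43×4.4/(1+1.08)×log₁₀(65.782/37.588)
    = 0.90962 × 0.24306 = 0.2211 m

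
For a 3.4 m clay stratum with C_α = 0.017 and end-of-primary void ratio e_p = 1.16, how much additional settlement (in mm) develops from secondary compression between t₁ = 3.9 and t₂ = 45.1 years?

Secondary compression: S_s = C_α·H/(1+e_p)·log₁₀(t₂/t₁)
S_s = 0.017×3.4/(1+1.16)×log₁₀(45.1/3.9)
    = 0.02676 × 1.063 = 0.02845 m

S_s ≈ 28.4 mm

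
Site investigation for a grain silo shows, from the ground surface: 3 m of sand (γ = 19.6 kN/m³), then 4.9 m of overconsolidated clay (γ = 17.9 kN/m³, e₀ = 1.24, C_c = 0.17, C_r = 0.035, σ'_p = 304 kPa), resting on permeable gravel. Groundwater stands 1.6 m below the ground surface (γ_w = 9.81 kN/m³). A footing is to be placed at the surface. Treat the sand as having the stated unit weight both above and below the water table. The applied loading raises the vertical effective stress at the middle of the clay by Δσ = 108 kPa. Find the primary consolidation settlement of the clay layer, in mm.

Mid-depth of clay below the ground surface: z = 3 + 4.9/2 = 5.45 m.
Total vertical stress at mid-clay: σ_v = 19.6×3 + 17.9×2.45 = 102.66 kPa.
Pore pressure: u = 9.81×(5.45 − 1.6) = 37.769 kPa.
Initial effective stress: σ'_0 = σ_v − u = 102.66 − 37.769 = 64.891 kPa.
Final effective stress: σ'_f = 64.891 + 108 = 172.89 kPa.
σ'_f = 172.89 ≤ σ'_p = 304 kPa, so the clay remains overconsolidated and only the recompression index applies:
S_c = C_r·H/(1+e₀)·log₁₀(σ'_f/σ'_0) = 0.035×4.9/2.24×log₁₀(172.89/64.891)
    = 0.076563 × 0.42559 = 0.03258 m

S_c ≈ 32.6 mm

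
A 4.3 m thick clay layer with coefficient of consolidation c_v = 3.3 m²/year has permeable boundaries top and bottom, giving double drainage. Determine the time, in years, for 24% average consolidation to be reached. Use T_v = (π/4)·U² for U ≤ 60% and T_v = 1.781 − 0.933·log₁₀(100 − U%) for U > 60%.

Drainage path length: H_d = H/2 = 2.15 m (double drainage).
U ≤ 60%: T_v = (π/4)·U² = (π/4)×0.24² = 0.045239.
t = T_v·H_d²/c_v = 0.045239×2.15²/3.3 = 0.06337 years.

t ≈ 0.0634 years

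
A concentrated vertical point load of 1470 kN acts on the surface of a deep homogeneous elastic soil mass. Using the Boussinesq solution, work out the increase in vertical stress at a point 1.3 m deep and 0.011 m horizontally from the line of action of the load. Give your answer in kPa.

Δσ_z ≈ 415 kPa

Boussinesq vertical stress below a point load on an elastic half-space:
Δσ_z = 3P/(2πz²) · [1 + (r/z)²]^(−5/2)
r/z = 0.011/1.3 = 0.0084615; [1+(r/z)²]^(−5/2) = 0.99982.
Δσ_z = 3×1470/(2π×1.3²) × 0.99982 = 415.31 × 0.99982 = 415.2 kPa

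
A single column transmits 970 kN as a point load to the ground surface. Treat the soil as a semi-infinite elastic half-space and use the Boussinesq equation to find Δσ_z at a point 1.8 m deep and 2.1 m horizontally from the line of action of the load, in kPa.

Δσ_z ≈ 16.7 kPa

Boussinesq vertical stress below a point load on an elastic half-space:
Δσ_z = 3P/(2πz²) · [1 + (r/z)²]^(−5/2)
r/z = 2.1/1.8 = 1.1667; [1+(r/z)²]^(−5/2) = 0.11674.
Δσ_z = 3×970/(2π×1.8²) × 0.11674 = 142.94 × 0.11674 = 16.69 kPa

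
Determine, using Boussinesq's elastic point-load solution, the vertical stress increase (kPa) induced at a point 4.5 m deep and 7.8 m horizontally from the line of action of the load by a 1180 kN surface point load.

Δσ_z ≈ 0.867 kPa

Boussinesq vertical stress below a point load on an elastic half-space:
Δσ_z = 3P/(2πz²) · [1 + (r/z)²]^(−5/2)
r/z = 7.8/4.5 = 1.7333; [1+(r/z)²]^(−5/2) = 0.031163.
Δσ_z = 3×1180/(2π×4.5²) × 0.031163 = 27.823 × 0.031163 = 0.867 kPa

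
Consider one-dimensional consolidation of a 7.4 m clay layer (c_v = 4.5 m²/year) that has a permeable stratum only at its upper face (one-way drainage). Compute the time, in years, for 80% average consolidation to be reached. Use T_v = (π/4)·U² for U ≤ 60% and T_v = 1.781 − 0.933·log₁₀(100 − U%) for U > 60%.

Drainage path length: H_d = H = 7.4 m (single drainage).
U > 60%: T_v = 1.781 − 0.933·log₁₀(100 − 80) = 0.56714.
t = T_v·H_d²/c_v = 0.56714×7.4²/4.5 = 6.901 years.

t ≈ 6.9 years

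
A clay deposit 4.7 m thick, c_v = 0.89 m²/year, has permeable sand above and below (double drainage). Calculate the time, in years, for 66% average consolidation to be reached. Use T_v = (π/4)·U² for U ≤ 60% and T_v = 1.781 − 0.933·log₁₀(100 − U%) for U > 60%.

t ≈ 2.18 years

Drainage path length: H_d = H/2 = 2.35 m (double drainage).
U > 60%: T_v = 1.781 − 0.933·log₁₀(100 − 66) = 0.35213.
t = T_v·H_d²/c_v = 0.35213×2.35²/0.89 = 2.185 years.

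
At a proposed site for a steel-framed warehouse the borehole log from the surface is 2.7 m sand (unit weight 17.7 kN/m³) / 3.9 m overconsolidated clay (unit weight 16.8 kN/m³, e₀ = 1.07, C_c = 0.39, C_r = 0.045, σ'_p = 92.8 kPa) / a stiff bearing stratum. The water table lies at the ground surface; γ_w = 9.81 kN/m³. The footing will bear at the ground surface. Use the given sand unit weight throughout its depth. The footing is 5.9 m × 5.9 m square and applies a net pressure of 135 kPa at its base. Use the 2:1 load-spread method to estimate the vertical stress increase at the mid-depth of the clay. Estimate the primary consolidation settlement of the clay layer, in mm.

Mid-depth of clay below the ground surface: z = 2.7 + 3.9/2 = 4.65 m.
Total vertical stress at mid-clay: σ_v = 17.7×2.7 + 16.8×1.95 = 80.55 kPa.
Pore pressure: u = 9.81×(4.65 − 0) = 45.617 kPa.
Initial effective stress: σ'_0 = σ_v − u = 80.55 − 45.617 = 34.933 kPa.
Stress increase at mid-clay by the 2:1 spreading method:
Δσ = qBL/((B+z)(L+z)) = 135×5.9×5.9/((5.9+4.65)(5.9+4.65)) = 42.221 kPa
Final effective stress: σ'_f = 34.933 + 42.221 = 77.154 kPa.
σ'_f = 77.154 ≤ σ'_p = 92.8 kPa, so the clay remains overconsolidated and only the recompression index applies:
S_c = C_r·H/(1+e₀)·log₁₀(σ'_f/σ'_0) = 0.045×3.9/2.07×log₁₀(77.154/34.933)
    = 0.084784 × 0.34412 = 0.02918 m

S_c ≈ 29.2 mm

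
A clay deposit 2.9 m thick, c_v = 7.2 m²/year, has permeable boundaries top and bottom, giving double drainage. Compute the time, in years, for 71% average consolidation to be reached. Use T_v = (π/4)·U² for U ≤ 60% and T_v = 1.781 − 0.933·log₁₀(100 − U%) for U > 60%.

Drainage path length: H_d = H/2 = 1.45 m (double drainage).
U > 60%: T_v = 1.781 − 0.933·log₁₀(100 − 71) = 0.41658.
t = T_v·H_d²/c_v = 0.41658×1.45²/7.2 = 0.1216 years.

t ≈ 0.122 years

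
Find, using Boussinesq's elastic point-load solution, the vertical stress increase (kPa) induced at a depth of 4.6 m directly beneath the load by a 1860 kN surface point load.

Boussinesq vertical stress below a point load on an elastic half-space:
Δσ_z = 3P/(2πz²) · [1 + (r/z)²]^(−5/2)
r/z = 0/4.6 = 0; [1+(r/z)²]^(−5/2) = 1.
Δσ_z = 3×1860/(2π×4.6²) × 1 = 41.97 × 1 = 41.97 kPa

Δσ_z ≈ 42 kPa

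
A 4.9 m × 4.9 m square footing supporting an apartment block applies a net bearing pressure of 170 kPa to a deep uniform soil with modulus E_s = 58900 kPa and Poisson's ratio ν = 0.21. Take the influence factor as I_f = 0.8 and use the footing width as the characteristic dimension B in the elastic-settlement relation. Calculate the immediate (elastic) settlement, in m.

Immediate (elastic) settlement: S_e = q·B·(1−ν²)/E_s · I_f.
S_e = 170 × 4.9 × (1 − 0.21²) / 58900 × 0.8
    = 170 × 4.9 × 0.9559 / 58900 × 0.8
    = 0.01082 m

S_e ≈ 0.0108 m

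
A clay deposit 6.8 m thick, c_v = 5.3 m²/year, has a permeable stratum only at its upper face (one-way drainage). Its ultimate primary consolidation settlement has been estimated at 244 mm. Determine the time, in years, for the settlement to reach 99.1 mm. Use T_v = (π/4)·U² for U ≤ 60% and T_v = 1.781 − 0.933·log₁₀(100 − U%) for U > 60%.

Drainage path length: H_d = H = 6.8 m (single drainage).
U = S(t)/S_ult = 99.1/244 = 0.4061.
U ≤ 60%: T_v = (π/4)·U² = (π/4)×0.40615² = 0.12956.
t = T_v·H_d²/c_v = 0.12956×6.8²/5.3 = 1.13 years.

t ≈ 1.13 years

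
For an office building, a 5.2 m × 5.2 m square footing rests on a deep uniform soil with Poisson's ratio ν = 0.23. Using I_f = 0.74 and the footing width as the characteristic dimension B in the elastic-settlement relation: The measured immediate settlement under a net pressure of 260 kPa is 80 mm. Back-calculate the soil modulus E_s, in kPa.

E_s ≈ 11800 kPa

S_e = q·B·(1−ν²)/E_s · I_f  ⇒  E_s = q·B·(1−ν²)·I_f / S_e.
E_s = 260 × 5.2 × 0.9471 × 0.74 / 0.08 = 11840 kPa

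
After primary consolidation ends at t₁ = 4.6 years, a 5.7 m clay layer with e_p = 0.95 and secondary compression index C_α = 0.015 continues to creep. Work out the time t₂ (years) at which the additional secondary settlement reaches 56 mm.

t₂ ≈ 87.1 years

S_s = C_α·H/(1+e_p)·log₁₀(t₂/t₁) ⇒ log₁₀(t₂/t₁) = S_s·(1+e_p)/(C_α·H).
log₁₀(t₂/t₁) = 0.056 × (1+0.95) / (0.015×5.7) = 1.277
t₂ = t₁ × 10^1.277 = 4.6 × 18.93 = 87.09 years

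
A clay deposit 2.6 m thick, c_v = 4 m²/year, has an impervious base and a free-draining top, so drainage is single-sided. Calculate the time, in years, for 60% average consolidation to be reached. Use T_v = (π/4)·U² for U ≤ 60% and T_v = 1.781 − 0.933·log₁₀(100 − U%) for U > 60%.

t ≈ 0.478 years

Drainage path length: H_d = H = 2.6 m (single drainage).
U ≤ 60%: T_v = (π/4)·U² = (π/4)×0.6² = 0.28274.
t = T_v·H_d²/c_v = 0.28274×2.6²/4 = 0.4778 years.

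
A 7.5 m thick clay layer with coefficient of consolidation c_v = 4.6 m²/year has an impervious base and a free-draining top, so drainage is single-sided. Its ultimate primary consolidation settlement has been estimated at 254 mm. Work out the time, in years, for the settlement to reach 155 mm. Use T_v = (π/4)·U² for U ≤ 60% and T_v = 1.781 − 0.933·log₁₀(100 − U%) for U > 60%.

t ≈ 3.63 years

Drainage path length: H_d = H = 7.5 m (single drainage).
U = S(t)/S_ult = 155/254 = 0.6102.
U > 60%: T_v = 1.781 − 0.933·log₁₀(100 − 61.024) = 0.29678.
t = T_v·H_d²/c_v = 0.29678×7.5²/4.6 = 3.629 years.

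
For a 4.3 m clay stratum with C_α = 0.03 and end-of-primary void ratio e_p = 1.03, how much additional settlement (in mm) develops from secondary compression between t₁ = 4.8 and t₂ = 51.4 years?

Secondary compression: S_s = C_α·H/(1+e_p)·log₁₀(t₂/t₁)
S_s = 0.03×4.3/(1+1.03)×log₁₀(51.4/4.8)
    = 0.06355 × 1.03 = 0.06544 m

S_s ≈ 65.4 mm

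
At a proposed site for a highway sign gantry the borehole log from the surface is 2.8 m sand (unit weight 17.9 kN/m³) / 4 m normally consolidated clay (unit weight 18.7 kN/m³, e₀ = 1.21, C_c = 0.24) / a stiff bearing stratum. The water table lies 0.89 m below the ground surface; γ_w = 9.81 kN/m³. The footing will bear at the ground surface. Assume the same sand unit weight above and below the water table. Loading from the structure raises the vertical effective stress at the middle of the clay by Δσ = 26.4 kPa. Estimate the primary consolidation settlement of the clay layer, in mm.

S_c ≈ 81.1 mm

Mid-depth of clay below the ground surface: z = 2.8 + 4/2 = 4.8 m.
Total vertical stress at mid-clay: σ_v = 17.9×2.8 + 18.7×2 = 87.52 kPa.
Pore pressure: u = 9.81×(4.8 − 0.89) = 38.357 kPa.
Initial effective stress: σ'_0 = σ_v − u = 87.52 − 38.357 = 49.163 kPa.
Final effective stress: σ'_f = σ'_0 + Δσ = 49.163 + 26.4 = 75.563 kPa.
Normally consolidated clay, so the full stress increment lies on the virgin compression line:
S_c = C_c·H/(1+e₀)·log₁₀(σ'_f/σ'_0) = 0.24×4/(1+1.21)×log₁₀(75.563/49.163)
    = 0.43439 × 0.18667 = 0.08109 m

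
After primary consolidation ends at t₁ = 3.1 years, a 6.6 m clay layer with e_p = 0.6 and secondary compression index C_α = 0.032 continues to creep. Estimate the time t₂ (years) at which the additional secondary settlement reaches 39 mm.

S_s = C_α·H/(1+e_p)·log₁₀(t₂/t₁) ⇒ log₁₀(t₂/t₁) = S_s·(1+e_p)/(C_α·H).
log₁₀(t₂/t₁) = 0.039 × (1+0.6) / (0.032×6.6) = 0.2955
t₂ = t₁ × 10^0.2955 = 3.1 × 1.974 = 6.121 years

t₂ ≈ 6.12 years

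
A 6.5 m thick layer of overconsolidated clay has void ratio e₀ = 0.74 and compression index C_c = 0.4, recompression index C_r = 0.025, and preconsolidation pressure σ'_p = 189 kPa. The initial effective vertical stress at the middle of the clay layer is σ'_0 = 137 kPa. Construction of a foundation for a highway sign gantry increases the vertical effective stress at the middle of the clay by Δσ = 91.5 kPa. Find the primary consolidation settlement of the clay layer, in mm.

Final effective stress: σ'_f = 137 + 91.5 = 228.5 kPa.
σ'_f = 228.5 > σ'_p = 189 kPa, so the stress path crosses the preconsolidation pressure — recompression up to σ'_p, then virgin compression beyond:
S_c = H/(1+e₀)·[C_r·log₁₀(σ'_p/σ'_0) + C_c·log₁₀(σ'_f/σ'_p)]
    = 6.5/1.74 × [0.025×log₁₀(189/137) + 0.4×log₁₀(228.5/189)]
    = 3.7356 × [0.0034935 + 0.03297] = 0.1362 m

S_c ≈ 136 mm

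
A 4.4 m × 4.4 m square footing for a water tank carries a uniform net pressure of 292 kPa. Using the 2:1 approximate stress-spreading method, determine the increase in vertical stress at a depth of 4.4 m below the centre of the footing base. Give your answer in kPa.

By the 2:1 method the load spreads at 1 horizontal : 2 vertical, so at depth z the loaded area has grown by z in each plan dimension:
Δσ = qBL/((B+z)(L+z)) = 292×4.4×4.4/((4.4+4.4)(4.4+4.4)) = 73 kPa

Δσ_z ≈ 73 kPa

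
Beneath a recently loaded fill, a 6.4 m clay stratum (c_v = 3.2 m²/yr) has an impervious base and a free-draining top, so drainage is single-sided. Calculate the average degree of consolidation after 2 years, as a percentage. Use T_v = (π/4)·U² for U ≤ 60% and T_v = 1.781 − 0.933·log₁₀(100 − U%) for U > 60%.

Drainage path length: H_d = H = 6.4 m (single drainage).
T_v = c_v·t/H_d² = 3.2×2/6.4² = 0.15625.
T_v = 0.15625 corresponds to the U ≤ 60% branch:
U = √(4T_v/π) = 0.446

U ≈ 44.6 %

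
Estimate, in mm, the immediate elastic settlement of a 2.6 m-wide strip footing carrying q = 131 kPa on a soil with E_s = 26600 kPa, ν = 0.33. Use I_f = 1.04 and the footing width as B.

S_e ≈ 11.9 mm

Immediate (elastic) settlement: S_e = q·B·(1−ν²)/E_s · I_f.
S_e = 131 × 2.6 × (1 − 0.33²) / 26600 × 1.04
    = 131 × 2.6 × 0.8911 / 26600 × 1.04
    = 0.01187 m = 11.87 mm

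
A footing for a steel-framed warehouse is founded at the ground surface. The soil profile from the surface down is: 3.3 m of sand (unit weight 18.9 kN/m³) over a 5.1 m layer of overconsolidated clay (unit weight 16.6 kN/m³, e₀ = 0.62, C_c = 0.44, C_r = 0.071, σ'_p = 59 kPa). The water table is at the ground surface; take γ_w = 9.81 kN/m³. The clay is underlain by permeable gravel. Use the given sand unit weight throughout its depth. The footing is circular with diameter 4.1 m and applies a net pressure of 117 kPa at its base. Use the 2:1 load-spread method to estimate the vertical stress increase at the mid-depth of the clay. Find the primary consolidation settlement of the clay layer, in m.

S_c ≈ 0.0995 m

Mid-depth of clay below the ground surface: z = 3.3 + 5.1/2 = 5.85 m.
Total vertical stress at mid-clay: σ_v = 18.9×3.3 + 16.6×2.55 = 104.7 kPa.
Pore pressure: u = 9.81×(5.85 − 0) = 57.389 kPa.
Initial effective stress: σ'_0 = σ_v − u = 104.7 − 57.389 = 47.311 kPa.
Stress increase at mid-clay by the 2:1 spreading method:
Δσ ≈ qD²/(D+z)² = 117×4.1²/(4.1+5.85)² = 19.866 kPa
Final effective stress: σ'_f = 47.311 + 19.866 = 67.177 kPa.
σ'_f = 67.177 > σ'_p = 59 kPa, so the stress path crosses the preconsolidation pressure — recompression up to σ'_p, then virgin compression beyond:
S_c = H/(1+e₀)·[C_r·log₁₀(σ'_p/σ'_0) + C_c·log₁₀(σ'_f/σ'_p)]
    = 5.1/1.62 × [0.071×log₁₀(59/47.311) + 0.44×log₁₀(67.177/59)]
    = 3.1481 × [0.0068082 + 0.024802] = 0.09951 m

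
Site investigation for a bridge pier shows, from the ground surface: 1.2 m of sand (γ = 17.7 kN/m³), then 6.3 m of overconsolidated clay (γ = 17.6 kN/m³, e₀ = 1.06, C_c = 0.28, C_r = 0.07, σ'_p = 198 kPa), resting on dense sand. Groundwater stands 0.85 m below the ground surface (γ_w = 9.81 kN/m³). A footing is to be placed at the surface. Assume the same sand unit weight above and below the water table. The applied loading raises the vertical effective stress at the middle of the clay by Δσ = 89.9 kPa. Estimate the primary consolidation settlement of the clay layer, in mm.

S_c ≈ 106 mm

Mid-depth of clay below the ground surface: z = 1.2 + 6.3/2 = 4.35 m.
Total vertical stress at mid-clay: σ_v = 17.7×1.2 + 17.6×3.15 = 76.68 kPa.
Pore pressure: u = 9.81×(4.35 − 0.85) = 34.335 kPa.
Initial effective stress: σ'_0 = σ_v − u = 76.68 − 34.335 = 42.345 kPa.
Final effective stress: σ'_f = 42.345 + 89.9 = 132.25 kPa.
σ'_f = 132.25 ≤ σ'_p = 198 kPa, so the clay remains overconsolidated and only the recompression index applies:
S_c = C_r·H/(1+e₀)·log₁₀(σ'_f/σ'_0) = 0.07×6.3/2.06×log₁₀(132.25/42.345)
    = 0.21408 × 0.49459 = 0.1059 m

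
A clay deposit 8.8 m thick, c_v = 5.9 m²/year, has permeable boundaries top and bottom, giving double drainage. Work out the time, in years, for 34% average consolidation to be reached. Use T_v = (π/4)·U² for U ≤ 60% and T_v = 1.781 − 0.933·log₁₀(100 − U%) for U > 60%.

Drainage path length: H_d = H/2 = 4.4 m (double drainage).
U ≤ 60%: T_v = (π/4)·U² = (π/4)×0.34² = 0.090792.
t = T_v·H_d²/c_v = 0.090792×4.4²/5.9 = 0.2979 years.

t ≈ 0.298 years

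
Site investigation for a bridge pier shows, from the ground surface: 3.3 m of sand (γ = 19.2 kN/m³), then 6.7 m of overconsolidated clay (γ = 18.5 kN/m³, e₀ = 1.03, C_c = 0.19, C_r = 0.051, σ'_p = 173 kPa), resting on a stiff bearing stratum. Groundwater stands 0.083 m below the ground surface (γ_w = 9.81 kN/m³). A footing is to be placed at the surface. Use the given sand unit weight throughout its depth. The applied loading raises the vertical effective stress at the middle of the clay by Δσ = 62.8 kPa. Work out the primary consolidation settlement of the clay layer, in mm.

Mid-depth of clay below the ground surface: z = 3.3 + 6.7/2 = 6.65 m.
Total vertical stress at mid-clay: σ_v = 19.2×3.3 + 18.5×3.35 = 125.33 kPa.
Pore pressure: u = 9.81×(6.65 − 0.083) = 64.422 kPa.
Initial effective stress: σ'_0 = σ_v − u = 125.33 − 64.422 = 60.908 kPa.
Final effective stress: σ'_f = 60.908 + 62.8 = 123.71 kPa.
σ'_f = 123.71 ≤ σ'_p = 173 kPa, so the clay remains overconsolidated and only the recompression index applies:
S_c = C_r·H/(1+e₀)·log₁₀(σ'_f/σ'_0) = 0.051×6.7/2.03×log₁₀(123.71/60.908)
    = 0.16833 × 0.30773 = 0.0518 m

S_c ≈ 51.8 mm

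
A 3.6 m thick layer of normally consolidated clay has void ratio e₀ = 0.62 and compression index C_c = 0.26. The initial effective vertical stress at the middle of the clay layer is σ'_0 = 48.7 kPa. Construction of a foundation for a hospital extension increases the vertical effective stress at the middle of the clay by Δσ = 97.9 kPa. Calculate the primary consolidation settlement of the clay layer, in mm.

S_c ≈ 277 mm

Final effective stress: σ'_f = σ'_0 + Δσ = 48.7 + 97.9 = 146.6 kPa.
Normally consolidated clay, so the full stress increment lies on the virgin compression line:
S_c = C_c·H/(1+e₀)·log₁₀(σ'_f/σ'_0) = 0.26×3.6/(1+0.62)×log₁₀(146.6/48.7)
    = 0.57778 × 0.47861 = 0.2765 m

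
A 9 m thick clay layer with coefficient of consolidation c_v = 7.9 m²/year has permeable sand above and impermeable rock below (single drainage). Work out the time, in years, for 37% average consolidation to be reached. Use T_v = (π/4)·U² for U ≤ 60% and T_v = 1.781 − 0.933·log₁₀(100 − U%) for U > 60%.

Drainage path length: H_d = H = 9 m (single drainage).
U ≤ 60%: T_v = (π/4)·U² = (π/4)×0.37² = 0.10752.
t = T_v·H_d²/c_v = 0.10752×9²/7.9 = 1.102 years.

t ≈ 1.1 years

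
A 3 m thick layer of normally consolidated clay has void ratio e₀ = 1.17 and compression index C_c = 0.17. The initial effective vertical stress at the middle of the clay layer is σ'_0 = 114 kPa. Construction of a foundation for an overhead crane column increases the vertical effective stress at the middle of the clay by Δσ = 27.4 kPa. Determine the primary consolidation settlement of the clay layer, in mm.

S_c ≈ 22 mm

Final effective stress: σ'_f = σ'_0 + Δσ = 114 + 27.4 = 141.4 kPa.
Normally consolidated clay, so the full stress increment lies on the virgin compression line:
S_c = C_c·H/(1+e₀)·log₁₀(σ'_f/σ'_0) = 0.17×3/(1+1.17)×log₁₀(141.4/114)
    = 0.23502 × 0.093545 = 0.02198 m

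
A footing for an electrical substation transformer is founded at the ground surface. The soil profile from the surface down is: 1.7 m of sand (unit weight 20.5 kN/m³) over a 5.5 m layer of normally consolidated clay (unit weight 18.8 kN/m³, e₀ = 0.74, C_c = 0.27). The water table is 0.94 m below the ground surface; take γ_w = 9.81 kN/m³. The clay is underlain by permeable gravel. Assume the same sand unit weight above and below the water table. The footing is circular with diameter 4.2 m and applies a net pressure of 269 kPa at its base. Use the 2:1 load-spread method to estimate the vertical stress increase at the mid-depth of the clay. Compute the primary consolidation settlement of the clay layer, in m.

Mid-depth of clay below the ground surface: z = 1.7 + 5.5/2 = 4.45 m.
Total vertical stress at mid-clay: σ_v = 20.5×1.7 + 18.8×2.75 = 86.55 kPa.
Pore pressure: u = 9.81×(4.45 − 0.94) = 34.433 kPa.
Initial effective stress: σ'_0 = σ_v − u = 86.55 − 34.433 = 52.117 kPa.
Stress increase at mid-clay by the 2:1 spreading method:
Δσ ≈ qD²/(D+z)² = 269×4.2²/(4.2+4.45)² = 63.419 kPa
Final effective stress: σ'_f = σ'_0 + Δσ = 52.117 + 63.419 = 115.54 kPa.
Normally consolidated clay, so the full stress increment lies on the virgin compression line:
S_c = C_c·H/(1+e₀)·log₁₀(σ'_f/σ'_0) = 0.27×5.5/(1+0.74)×log₁₀(115.54/52.117)
    = 0.85345 × 0.34575 = 0.2951 m

S_c ≈ 0.295 m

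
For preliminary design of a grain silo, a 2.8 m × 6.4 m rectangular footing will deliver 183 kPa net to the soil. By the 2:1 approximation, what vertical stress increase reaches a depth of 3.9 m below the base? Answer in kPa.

Δσ_z ≈ 47.5 kPa

By the 2:1 method the load spreads at 1 horizontal : 2 vertical, so at depth z the loaded area has grown by z in each plan dimension:
Δσ = qBL/((B+z)(L+z)) = 183×2.8×6.4/((2.8+3.9)(6.4+3.9)) = 47.52 kPa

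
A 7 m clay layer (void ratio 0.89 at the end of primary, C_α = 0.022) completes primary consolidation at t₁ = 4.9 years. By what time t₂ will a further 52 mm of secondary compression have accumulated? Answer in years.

t₂ ≈ 21.3 years

S_s = C_α·H/(1+e_p)·log₁₀(t₂/t₁) ⇒ log₁₀(t₂/t₁) = S_s·(1+e_p)/(C_α·H).
log₁₀(t₂/t₁) = 0.052 × (1+0.89) / (0.022×7) = 0.6382
t₂ = t₁ × 10^0.6382 = 4.9 × 4.347 = 21.3 years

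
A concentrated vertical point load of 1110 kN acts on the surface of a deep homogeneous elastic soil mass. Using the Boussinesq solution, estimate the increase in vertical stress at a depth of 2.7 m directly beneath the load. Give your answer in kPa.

Δσ_z ≈ 72.7 kPa

Boussinesq vertical stress below a point load on an elastic half-space:
Δσ_z = 3P/(2πz²) · [1 + (r/z)²]^(−5/2)
r/z = 0/2.7 = 0; [1+(r/z)²]^(−5/2) = 1.
Δσ_z = 3×1110/(2π×2.7²) × 1 = 72.7 × 1 = 72.7 kPa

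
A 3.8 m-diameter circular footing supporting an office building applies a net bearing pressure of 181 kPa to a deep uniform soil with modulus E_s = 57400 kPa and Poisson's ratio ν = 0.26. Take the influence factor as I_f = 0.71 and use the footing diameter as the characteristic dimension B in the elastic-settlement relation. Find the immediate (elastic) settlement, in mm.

S_e ≈ 7.93 mm

Immediate (elastic) settlement: S_e = q·B·(1−ν²)/E_s · I_f.
S_e = 181 × 3.8 × (1 − 0.26²) / 57400 × 0.71
    = 181 × 3.8 × 0.9324 / 57400 × 0.71
    = 0.007933 m = 7.933 mm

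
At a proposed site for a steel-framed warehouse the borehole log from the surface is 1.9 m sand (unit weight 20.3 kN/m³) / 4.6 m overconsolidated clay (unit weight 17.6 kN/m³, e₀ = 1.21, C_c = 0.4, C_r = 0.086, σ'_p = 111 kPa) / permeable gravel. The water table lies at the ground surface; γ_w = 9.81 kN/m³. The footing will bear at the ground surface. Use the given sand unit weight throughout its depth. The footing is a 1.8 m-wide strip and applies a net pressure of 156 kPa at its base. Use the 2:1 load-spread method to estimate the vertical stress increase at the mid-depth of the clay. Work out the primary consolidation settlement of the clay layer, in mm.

S_c ≈ 62.6 mm

Mid-depth of clay below the ground surface: z = 1.9 + 4.6/2 = 4.2 m.
Total vertical stress at mid-clay: σ_v = 20.3×1.9 + 17.6×2.3 = 79.05 kPa.
Pore pressure: u = 9.81×(4.2 − 0) = 41.202 kPa.
Initial effective stress: σ'_0 = σ_v − u = 79.05 − 41.202 = 37.848 kPa.
Stress increase at mid-clay by the 2:1 spreading method:
Δσ = qB/(B+z) = 156×1.8/(1.8+4.2) = 46.8 kPa
Final effective stress: σ'_f = 37.848 + 46.8 = 84.648 kPa.
σ'_f = 84.648 ≤ σ'_p = 111 kPa, so the clay remains overconsolidated and only the recompression index applies:
S_c = C_r·H/(1+e₀)·log₁₀(σ'_f/σ'_0) = 0.086×4.6/2.21×log₁₀(84.648/37.848)
    = 0.179 × 0.34957 = 0.06257 m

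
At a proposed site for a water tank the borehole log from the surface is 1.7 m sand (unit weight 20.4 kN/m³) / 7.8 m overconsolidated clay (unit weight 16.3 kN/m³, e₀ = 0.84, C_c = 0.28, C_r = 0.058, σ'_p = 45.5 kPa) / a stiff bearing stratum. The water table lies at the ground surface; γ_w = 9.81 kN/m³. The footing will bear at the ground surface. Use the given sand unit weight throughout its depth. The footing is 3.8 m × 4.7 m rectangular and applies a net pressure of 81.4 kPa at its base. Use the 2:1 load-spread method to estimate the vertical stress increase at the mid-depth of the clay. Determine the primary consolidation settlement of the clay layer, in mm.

Mid-depth of clay below the ground surface: z = 1.7 + 7.8/2 = 5.6 m.
Total vertical stress at mid-clay: σ_v = 20.4×1.7 + 16.3×3.9 = 98.25 kPa.
Pore pressure: u = 9.81×(5.6 − 0) = 54.936 kPa.
Initial effective stress: σ'_0 = σ_v − u = 98.25 − 54.936 = 43.314 kPa.
Stress increase at mid-clay by the 2:1 spreading method:
Δσ = qBL/((B+z)(L+z)) = 81.4×3.8×4.7/((3.8+5.6)(4.7+5.6)) = 15.016 kPa
Final effective stress: σ'_f = 43.314 + 15.016 = 58.33 kPa.
σ'_f = 58.33 > σ'_p = 45.5 kPa, so the stress path crosses the preconsolidation pressure — recompression up to σ'_p, then virgin compression beyond:
S_c = H/(1+e₀)·[C_r·log₁₀(σ'_p/σ'_0) + C_c·log₁₀(σ'_f/σ'_p)]
    = 7.8/1.84 × [0.058×log₁₀(45.5/43.314) + 0.28×log₁₀(58.33/45.5)]
    = 4.2391 × [0.0012402 + 0.030207] = 0.1333 m

S_c ≈ 133 mm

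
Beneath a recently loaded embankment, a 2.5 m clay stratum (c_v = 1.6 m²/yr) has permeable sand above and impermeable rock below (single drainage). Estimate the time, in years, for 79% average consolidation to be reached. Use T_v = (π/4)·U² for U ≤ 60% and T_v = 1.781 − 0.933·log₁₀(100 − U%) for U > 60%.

Drainage path length: H_d = H = 2.5 m (single drainage).
U > 60%: T_v = 1.781 − 0.933·log₁₀(100 − 79) = 0.54737.
t = T_v·H_d²/c_v = 0.54737×2.5²/1.6 = 2.138 years.

t ≈ 2.14 years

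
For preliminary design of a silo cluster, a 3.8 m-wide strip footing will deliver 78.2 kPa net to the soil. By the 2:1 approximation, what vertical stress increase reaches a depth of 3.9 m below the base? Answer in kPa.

By the 2:1 method the load spreads at 1 horizontal : 2 vertical, so at depth z the loaded area has grown by z in each plan dimension:
Δσ = qB/(B+z) = 78.2×3.8/(3.8+3.9) = 38.592 kPa

Δσ_z ≈ 38.6 kPa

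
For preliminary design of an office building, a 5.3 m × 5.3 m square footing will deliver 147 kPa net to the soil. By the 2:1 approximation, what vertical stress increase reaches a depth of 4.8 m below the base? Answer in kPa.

Δσ_z ≈ 40.5 kPa

By the 2:1 method the load spreads at 1 horizontal : 2 vertical, so at depth z the loaded area has grown by z in each plan dimension:
Δσ = qBL/((B+z)(L+z)) = 147×5.3×5.3/((5.3+4.8)(5.3+4.8)) = 40.479 kPa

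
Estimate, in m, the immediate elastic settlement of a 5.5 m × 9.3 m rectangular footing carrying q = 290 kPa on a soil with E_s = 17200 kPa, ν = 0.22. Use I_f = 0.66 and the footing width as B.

S_e ≈ 0.0582 m

Immediate (elastic) settlement: S_e = q·B·(1−ν²)/E_s · I_f.
S_e = 290 × 5.5 × (1 − 0.22²) / 17200 × 0.66
    = 290 × 5.5 × 0.9516 / 17200 × 0.66
    = 0.05824 m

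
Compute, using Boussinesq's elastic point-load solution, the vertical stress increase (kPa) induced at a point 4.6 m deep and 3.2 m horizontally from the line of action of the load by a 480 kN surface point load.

Boussinesq vertical stress below a point load on an elastic half-space:
Δσ_z = 3P/(2πz²) · [1 + (r/z)²]^(−5/2)
r/z = 3.2/4.6 = 0.69565; [1+(r/z)²]^(−5/2) = 0.37279.
Δσ_z = 3×480/(2π×4.6²) × 0.37279 = 10.831 × 0.37279 = 4.038 kPa

Δσ_z ≈ 4.04 kPa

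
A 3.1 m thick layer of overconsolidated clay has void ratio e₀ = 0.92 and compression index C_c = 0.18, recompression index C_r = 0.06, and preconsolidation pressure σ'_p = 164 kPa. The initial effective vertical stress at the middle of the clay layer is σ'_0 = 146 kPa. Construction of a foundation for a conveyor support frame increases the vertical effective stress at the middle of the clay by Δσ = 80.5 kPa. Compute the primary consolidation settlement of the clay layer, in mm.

S_c ≈ 45.6 mm

Final effective stress: σ'_f = 146 + 80.5 = 226.5 kPa.
σ'_f = 226.5 > σ'_p = 164 kPa, so the stress path crosses the preconsolidation pressure — recompression up to σ'_p, then virgin compression beyond:
S_c = H/(1+e₀)·[C_r·log₁₀(σ'_p/σ'_0) + C_c·log₁₀(σ'_f/σ'_p)]
    = 3.1/1.92 × [0.06×log₁₀(164/146) + 0.18×log₁₀(226.5/164)]
    = 1.6146 × [0.0030295 + 0.02524] = 0.04564 m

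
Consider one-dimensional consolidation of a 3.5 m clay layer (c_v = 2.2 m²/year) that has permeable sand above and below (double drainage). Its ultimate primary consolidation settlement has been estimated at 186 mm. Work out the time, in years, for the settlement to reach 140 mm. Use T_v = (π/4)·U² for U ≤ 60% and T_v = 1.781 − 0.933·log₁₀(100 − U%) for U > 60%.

Drainage path length: H_d = H/2 = 1.75 m (double drainage).
U = S(t)/S_ult = 140/186 = 0.7527.
U > 60%: T_v = 1.781 − 0.933·log₁₀(100 − 75.269) = 0.4811.
t = T_v·H_d²/c_v = 0.4811×1.75²/2.2 = 0.6697 years.

t ≈ 0.67 years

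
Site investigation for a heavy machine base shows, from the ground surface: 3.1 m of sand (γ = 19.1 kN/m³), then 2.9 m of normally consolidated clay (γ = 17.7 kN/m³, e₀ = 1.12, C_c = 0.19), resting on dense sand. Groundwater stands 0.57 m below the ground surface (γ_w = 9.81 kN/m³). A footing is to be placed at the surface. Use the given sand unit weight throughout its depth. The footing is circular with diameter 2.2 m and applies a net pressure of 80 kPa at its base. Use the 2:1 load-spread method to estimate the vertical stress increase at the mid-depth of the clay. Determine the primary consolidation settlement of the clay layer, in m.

S_c ≈ 0.0192 m

Mid-depth of clay below the ground surface: z = 3.1 + 2.9/2 = 4.55 m.
Total vertical stress at mid-clay: σ_v = 19.1×3.1 + 17.7×1.45 = 84.875 kPa.
Pore pressure: u = 9.81×(4.55 − 0.57) = 39.044 kPa.
Initial effective stress: σ'_0 = σ_v − u = 84.875 − 39.044 = 45.831 kPa.
Stress increase at mid-clay by the 2:1 spreading method:
Δσ ≈ qD²/(D+z)² = 80×2.2²/(2.2+4.55)² = 8.4982 kPa
Final effective stress: σ'_f = σ'_0 + Δσ = 45.831 + 8.4982 = 54.329 kPa.
Normally consolidated clay, so the full stress increment lies on the virgin compression line:
S_c = C_c·H/(1+e₀)·log₁₀(σ'_f/σ'_0) = 0.19×2.9/(1+1.12)×log₁₀(54.329/45.831)
    = 0.25991 × 0.073872 = 0.0192 m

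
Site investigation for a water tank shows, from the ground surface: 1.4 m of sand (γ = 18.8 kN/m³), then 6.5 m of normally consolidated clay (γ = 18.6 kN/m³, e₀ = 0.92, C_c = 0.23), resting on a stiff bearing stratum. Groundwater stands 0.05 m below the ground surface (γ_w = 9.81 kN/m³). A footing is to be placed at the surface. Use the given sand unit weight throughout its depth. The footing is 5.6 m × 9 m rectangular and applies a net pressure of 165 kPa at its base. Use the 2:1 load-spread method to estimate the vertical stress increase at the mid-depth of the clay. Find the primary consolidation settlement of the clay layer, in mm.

Mid-depth of clay below the ground surface: z = 1.4 + 6.5/2 = 4.65 m.
Total vertical stress at mid-clay: σ_v = 18.8×1.4 + 18.6×3.25 = 86.77 kPa.
Pore pressure: u = 9.81×(4.65 − 0.05) = 45.126 kPa.
Initial effective stress: σ'_0 = σ_v − u = 86.77 − 45.126 = 41.644 kPa.
Stress increase at mid-clay by the 2:1 spreading method:
Δσ = qBL/((B+z)(L+z)) = 165×5.6×9/((5.6+4.65)(9+4.65)) = 59.437 kPa
Final effective stress: σ'_f = σ'_0 + Δσ = 41.644 + 59.437 = 101.08 kPa.
Normally consolidated clay, so the full stress increment lies on the virgin compression line:
S_c = C_c·H/(1+e₀)·log₁₀(σ'_f/σ'_0) = 0.23×6.5/(1+0.92)×log₁₀(101.08/41.644)
    = 0.77865 × 0.38511 = 0.2999 m

S_c ≈ 300 mm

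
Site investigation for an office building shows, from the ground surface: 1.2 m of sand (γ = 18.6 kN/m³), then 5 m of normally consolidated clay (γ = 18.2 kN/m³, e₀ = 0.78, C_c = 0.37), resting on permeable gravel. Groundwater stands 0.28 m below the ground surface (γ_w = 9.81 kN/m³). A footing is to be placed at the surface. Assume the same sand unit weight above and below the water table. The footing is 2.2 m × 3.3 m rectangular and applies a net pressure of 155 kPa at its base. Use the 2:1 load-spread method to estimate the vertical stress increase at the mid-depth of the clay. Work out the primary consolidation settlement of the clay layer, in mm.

Mid-depth of clay below the ground surface: z = 1.2 + 5/2 = 3.7 m.
Total vertical stress at mid-clay: σ_v = 18.6×1.2 + 18.2×2.5 = 67.82 kPa.
Pore pressure: u = 9.81×(3.7 − 0.28) = 33.55 kPa.
Initial effective stress: σ'_0 = σ_v − u = 67.82 − 33.55 = 34.27 kPa.
Stress increase at mid-clay by the 2:1 spreading method:
Δσ = qBL/((B+z)(L+z)) = 155×2.2×3.3/((2.2+3.7)(3.3+3.7)) = 27.247 kPa
Final effective stress: σ'_f = σ'_0 + Δσ = 34.27 + 27.247 = 61.517 kPa.
Normally consolidated clay, so the full stress increment lies on the virgin compression line:
S_c = C_c·H/(1+e₀)·log₁₀(σ'_f/σ'_0) = 0.37×5/(1+0.78)×log₁₀(61.517/34.27)
    = 1.0393 × 0.25408 = 0.2641 m

S_c ≈ 264 mm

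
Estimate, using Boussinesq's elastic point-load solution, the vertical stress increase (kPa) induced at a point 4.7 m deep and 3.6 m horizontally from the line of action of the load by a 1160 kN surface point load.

Δσ_z ≈ 7.91 kPa

Boussinesq vertical stress below a point load on an elastic half-space:
Δσ_z = 3P/(2πz²) · [1 + (r/z)²]^(−5/2)
r/z = 3.6/4.7 = 0.76596; [1+(r/z)²]^(−5/2) = 0.31533.
Δσ_z = 3×1160/(2π×4.7²) × 0.31533 = 25.073 × 0.31533 = 7.906 kPa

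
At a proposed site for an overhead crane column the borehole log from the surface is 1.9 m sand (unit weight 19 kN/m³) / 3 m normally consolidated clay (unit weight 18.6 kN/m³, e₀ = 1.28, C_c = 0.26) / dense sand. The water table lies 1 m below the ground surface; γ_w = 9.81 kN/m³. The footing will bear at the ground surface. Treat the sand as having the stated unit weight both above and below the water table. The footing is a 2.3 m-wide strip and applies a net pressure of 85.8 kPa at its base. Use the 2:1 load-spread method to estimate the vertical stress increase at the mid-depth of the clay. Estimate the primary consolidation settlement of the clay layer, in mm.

S_c ≈ 91.9 mm

Mid-depth of clay below the ground surface: z = 1.9 + 3/2 = 3.4 m.
Total vertical stress at mid-clay: σ_v = 19×1.9 + 18.6×1.5 = 64 kPa.
Pore pressure: u = 9.81×(3.4 − 1) = 23.544 kPa.
Initial effective stress: σ'_0 = σ_v − u = 64 − 23.544 = 40.456 kPa.
Stress increase at mid-clay by the 2:1 spreading method:
Δσ = qB/(B+z) = 85.8×2.3/(2.3+3.4) = 34.621 kPa
Final effective stress: σ'_f = σ'_0 + Δσ = 40.456 + 34.621 = 75.077 kPa.
Normally consolidated clay, so the full stress increment lies on the virgin compression line:
S_c = C_c·H/(1+e₀)·log₁₀(σ'_f/σ'_0) = 0.26×3/(1+1.28)×log₁₀(75.077/40.456)
    = 0.34211 × 0.26852 = 0.09186 m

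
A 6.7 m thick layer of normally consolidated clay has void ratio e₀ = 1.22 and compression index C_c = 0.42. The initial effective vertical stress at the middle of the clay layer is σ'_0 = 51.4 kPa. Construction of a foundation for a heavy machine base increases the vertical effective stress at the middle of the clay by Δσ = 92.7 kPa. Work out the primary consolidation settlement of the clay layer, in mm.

S_c ≈ 568 mm

Final effective stress: σ'_f = σ'_0 + Δσ = 51.4 + 92.7 = 144.1 kPa.
Normally consolidated clay, so the full stress increment lies on the virgin compression line:
S_c = C_c·H/(1+e₀)·log₁₀(σ'_f/σ'_0) = 0.42×6.7/(1+1.22)×log₁₀(144.1/51.4)
    = 1.2676 × 0.4477 = 0.5675 m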